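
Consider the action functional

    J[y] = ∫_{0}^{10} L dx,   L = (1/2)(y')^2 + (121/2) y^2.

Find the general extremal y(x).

The Lagrangian is L = (1/2)(y')^2 + (121/2) y^2.
∂L/∂y = 121y.
∂L/∂y' = y'.
The Euler-Lagrange equation d/dx(∂L/∂y') − ∂L/∂y = 0 becomes:
    y'' - 121 y = 0
General solution: y(x) = A e^(11x) + B e^(-11x), where A and B are arbitrary constants fixed by the endpoint conditions.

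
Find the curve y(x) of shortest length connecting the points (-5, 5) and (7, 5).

Arc-length functional: J[y] = ∫ sqrt(1 + (y')^2) dx.
Lagrangian L = sqrt(1 + (y')^2) has no explicit y dependence, so ∂L/∂y = 0 and the Euler-Lagrange equation gives
    d/dx( y' / sqrt(1 + (y')^2) ) = 0  ⇒  y' / sqrt(1 + (y')^2) = const.
Hence y' is constant, so y(x) is affine.
Fitting the endpoints (-5, 5) and (7, 5):
    slope m = (5 − 5) / (7 − (-5)) = 0,
    intercept c = 5 − m·(-5) = 5.
Extremal: y(x) = 5.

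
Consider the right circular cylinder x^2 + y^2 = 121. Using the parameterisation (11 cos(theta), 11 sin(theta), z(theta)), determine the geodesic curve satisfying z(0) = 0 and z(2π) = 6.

Parameterise the cylinder of radius R = 11 as
    r(θ) = (11 cos θ, 11 sin θ, z(θ)).
The arc-length element is
    ds = sqrt(121 + (dz/dθ)^2) dθ,
so the Lagrangian is L = sqrt(121 + z'^2).
L depends on z' only, not on z or θ, so ∂L/∂z = 0 and
    ∂L/∂z' = z' / sqrt(121 + z'^2).
The Euler-Lagrange equation gives
    d/dθ( z' / sqrt(121 + z'^2) ) = 0,
so z' is constant. Integrating once:
    z(θ) = a θ + b,
a helix on the cylinder (a straight line when the cylinder is unrolled). The constants a, b are determined by the endpoint conditions.
With endpoint conditions z(0) = 0 and z(2π) = 6: from z(0) = b we get b = 0, and a·2π + 0 = 6 gives a = 3/π, so
    z(θ) = (3/π) θ.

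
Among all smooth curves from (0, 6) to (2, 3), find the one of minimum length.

Arc-length functional: J[y] = ∫ sqrt(1 + (y')^2) dx.
Lagrangian L = sqrt(1 + (y')^2) has no explicit y dependence, so ∂L/∂y = 0 and the Euler-Lagrange equation gives
    d/dx( y' / sqrt(1 + (y')^2) ) = 0  ⇒  y' / sqrt(1 + (y')^2) = const.
Hence y' is constant, so y(x) is affine.
Fitting the endpoints (0, 6) and (2, 3):
    slope m = (3 − 6) / (2 − 0) = -3/2,
    intercept c = 6 − m·0 = 6.
Extremal: y(x) = (-3/2) x + 6.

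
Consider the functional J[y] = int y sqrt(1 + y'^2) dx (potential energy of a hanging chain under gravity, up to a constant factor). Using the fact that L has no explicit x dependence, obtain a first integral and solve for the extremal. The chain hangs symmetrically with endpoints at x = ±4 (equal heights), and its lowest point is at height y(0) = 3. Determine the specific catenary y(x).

The Lagrangian L(y, y') = y sqrt(1 + y'^2) has no explicit x dependence, so the Beltrami identity applies:
    L − y' ∂L/∂y' = C.
Compute ∂L/∂y' = y · y' / sqrt(1 + y'^2). Then
    L − y' ∂L/∂y'
    = y sqrt(1 + y'^2) − y · y'^2 / sqrt(1 + y'^2)
    = y (1 + y'^2 − y'^2) / sqrt(1 + y'^2)
    = y / sqrt(1 + y'^2) = C.
Squaring gives y^2 = C^2 (1 + y'^2), i.e.
    y'^2 = y^2 / C^2 − 1.
Separating variables,
    dy / sqrt(y^2 − C^2) = dx / C,
and integrating gives arccosh(y / C) = (x − a)/C, so
    y(x) = C cosh((x − a)/C),
the catenary. The constants C and a are fixed by the two endpoint conditions (and, for the hanging-chain problem, the length constraint selects C).
Now fit the given data. The endpoints x = ±4 are symmetric at equal height, so the catenary is even about its minimum: a = 0 and y(x) = C cosh(x/C). The lowest point is y(0) = C cosh(0) = C, and we are told y(0) = 3, so C = 3. Therefore
    y(x) = 3 cosh(x/3),
and at the endpoints
    y(±4) = 3 cosh(4/3).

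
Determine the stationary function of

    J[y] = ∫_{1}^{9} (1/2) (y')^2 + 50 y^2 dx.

The Lagrangian is L = (1/2) (y')^2 + 50 y^2.
Compute ∂L/∂y = 100y, ∂L/∂y' = y'.
The Euler-Lagrange equation d/dx(∂L/∂y') − ∂L/∂y = 0 reduces to
    y'' − 100 y = 0.
Its general solution is
    y(x) = A e^(10x) + B e^(−10x),
with A, B fixed by the endpoint conditions.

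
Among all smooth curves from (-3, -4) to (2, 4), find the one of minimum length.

Arc-length functional: J[y] = ∫ sqrt(1 + (y')^2) dx.
Lagrangian L = sqrt(1 + (y')^2) has no explicit y dependence, so ∂L/∂y = 0 and the Euler-Lagrange equation gives
    d/dx( y' / sqrt(1 + (y')^2) ) = 0  ⇒  y' / sqrt(1 + (y')^2) = const.
Hence y' is constant, so y(x) is affine.
Fitting the endpoints (-3, -4) and (2, 4):
    slope m = (4 − (-4)) / (2 − (-3)) = 8/5,
    intercept c = (-4) − m·(-3) = 4/5.
Extremal: y(x) = (8/5) x + 4/5.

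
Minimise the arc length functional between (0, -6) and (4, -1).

Arc-length functional: J[y] = ∫ sqrt(1 + (y')^2) dx.
Lagrangian L = sqrt(1 + (y')^2) has no explicit y dependence, so ∂L/∂y = 0 and the Euler-Lagrange equation gives
    d/dx( y' / sqrt(1 + (y')^2) ) = 0  ⇒  y' / sqrt(1 + (y')^2) = const.
Hence y' is constant, so y(x) is affine.
Fitting the endpoints (0, -6) and (4, -1):
    slope m = ((-1) − (-6)) / (4 − 0) = 5/4,
    intercept c = (-6) − m·0 = -6.
Extremal: y(x) = (5/4) x - 6.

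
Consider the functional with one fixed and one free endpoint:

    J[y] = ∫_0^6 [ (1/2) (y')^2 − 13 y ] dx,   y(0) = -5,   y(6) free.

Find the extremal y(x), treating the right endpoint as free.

The Lagrangian L = (1/2) (y')^2 − 13 y gives
    ∂L/∂y = −13,   ∂L/∂y' = y'.
Euler-Lagrange: d/dx(y') − (−13) = 0, i.e. y'' + 13 = 0, so
    y(x) = −(13/2) x^2 + C1 x + C2.
Fixed left endpoint y(0) = -5 ⇒ C2 = -5.
The right endpoint x = 6 is free, so the natural (transversality) condition is ∂L/∂y' |_{x=6} = 0, i.e. y'(6) = 0.
Compute y'(x) = −13 x + C1, so y'(6) = −78 + C1 = 0 ⇒ C1 = 78.
Therefore the extremal is
    y(x) = −(13/2) x^2 + 78 x − 5.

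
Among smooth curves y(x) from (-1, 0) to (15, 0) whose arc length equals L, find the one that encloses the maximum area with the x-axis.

Set up the augmented Lagrangian using a multiplier λ for the length constraint:
    F(y, y') = y − λ sqrt(1 + y'^2).
F has no explicit x dependence, so the Beltrami identity yields a first integral
    F − y' ∂F/∂y' = C.
Compute ∂F/∂y' = −λ y' / sqrt(1 + y'^2). Then
    y − λ sqrt(1 + y'^2) + λ y'^2 / sqrt(1 + y'^2) = C
    ⇒  y − λ / sqrt(1 + y'^2) = C.
Solving for y' and integrating gives
    (x − a)^2 + (y − b)^2 = λ^2,
a circular arc of radius λ. The constants a, b are determined by the endpoint conditions y(-1) = y(15) = 0, and λ is fixed implicitly by the length constraint
    ∫_{-1}^{15} sqrt(1 + y'^2) dx = L.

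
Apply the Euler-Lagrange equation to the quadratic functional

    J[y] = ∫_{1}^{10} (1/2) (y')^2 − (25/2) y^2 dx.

The Lagrangian is L = (1/2) (y')^2 − (25/2) y^2.
Compute ∂L/∂y = -25y, ∂L/∂y' = y'.
The Euler-Lagrange equation d/dx(∂L/∂y') − ∂L/∂y = 0 reduces to
    y'' + 25 y = 0.
Its general solution is
    y(x) = A sin(5x) + B cos(5x),
with A, B fixed by the endpoint conditions.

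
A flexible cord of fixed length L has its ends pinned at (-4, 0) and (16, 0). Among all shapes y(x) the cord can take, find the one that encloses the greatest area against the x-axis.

Set up the augmented Lagrangian using a multiplier λ for the length constraint:
    F(y, y') = y − λ sqrt(1 + y'^2).
F has no explicit x dependence, so the Beltrami identity yields a first integral
    F − y' ∂F/∂y' = C.
Compute ∂F/∂y' = −λ y' / sqrt(1 + y'^2). Then
    y − λ sqrt(1 + y'^2) + λ y'^2 / sqrt(1 + y'^2) = C
    ⇒  y − λ / sqrt(1 + y'^2) = C.
Solving for y' and integrating gives
    (x − a)^2 + (y − b)^2 = λ^2,
a circular arc of radius λ. The constants a, b are determined by the endpoint conditions y(-4) = y(16) = 0, and λ is fixed implicitly by the length constraint
    ∫_{-4}^{16} sqrt(1 + y'^2) dx = L.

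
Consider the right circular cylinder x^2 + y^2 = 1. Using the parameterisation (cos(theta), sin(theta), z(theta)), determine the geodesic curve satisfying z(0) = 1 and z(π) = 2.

Parameterise the cylinder of radius R = 1 as
    r(θ) = (cos θ, sin θ, z(θ)).
The arc-length element is
    ds = sqrt(1 + (dz/dθ)^2) dθ,
so the Lagrangian is L = sqrt(1 + z'^2).
L depends on z' only, not on z or θ, so ∂L/∂z = 0 and
    ∂L/∂z' = z' / sqrt(1 + z'^2).
The Euler-Lagrange equation gives
    d/dθ( z' / sqrt(1 + z'^2) ) = 0,
so z' is constant. Integrating once:
    z(θ) = a θ + b,
a helix on the cylinder (a straight line when the cylinder is unrolled). The constants a, b are determined by the endpoint conditions.
With endpoint conditions z(0) = 1 and z(π) = 2: from z(0) = b we get b = 1, and a·π + 1 = 2 gives a = 1/π, so
    z(θ) = (1/π) θ + 1.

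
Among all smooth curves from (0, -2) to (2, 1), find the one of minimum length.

Arc-length functional: J[y] = ∫ sqrt(1 + (y')^2) dx.
Lagrangian L = sqrt(1 + (y')^2) has no explicit y dependence, so ∂L/∂y = 0 and the Euler-Lagrange equation gives
    d/dx( y' / sqrt(1 + (y')^2) ) = 0  ⇒  y' / sqrt(1 + (y')^2) = const.
Hence y' is constant, so y(x) is affine.
Fitting the endpoints (0, -2) and (2, 1):
    slope m = (1 − (-2)) / (2 − 0) = 3/2,
    intercept c = (-2) − m·0 = -2.
Extremal: y(x) = (3/2) x - 2.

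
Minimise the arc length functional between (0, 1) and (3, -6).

Arc-length functional: J[y] = ∫ sqrt(1 + (y')^2) dx.
Lagrangian L = sqrt(1 + (y')^2) has no explicit y dependence, so ∂L/∂y = 0 and the Euler-Lagrange equation gives
    d/dx( y' / sqrt(1 + (y')^2) ) = 0  ⇒  y' / sqrt(1 + (y')^2) = const.
Hence y' is constant, so y(x) is affine.
Fitting the endpoints (0, 1) and (3, -6):
    slope m = ((-6) − 1) / (3 − 0) = -7/3,
    intercept c = 1 − m·0 = 1.
Extremal: y(x) = (-7/3) x + 1.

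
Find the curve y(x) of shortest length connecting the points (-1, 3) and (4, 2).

Arc-length functional: J[y] = ∫ sqrt(1 + (y')^2) dx.
Lagrangian L = sqrt(1 + (y')^2) has no explicit y dependence, so ∂L/∂y = 0 and the Euler-Lagrange equation gives
    d/dx( y' / sqrt(1 + (y')^2) ) = 0  ⇒  y' / sqrt(1 + (y')^2) = const.
Hence y' is constant, so y(x) is affine.
Fitting the endpoints (-1, 3) and (4, 2):
    slope m = (2 − 3) / (4 − (-1)) = -1/5,
    intercept c = 3 − m·(-1) = 14/5.
Extremal: y(x) = (-1/5) x + 14/5.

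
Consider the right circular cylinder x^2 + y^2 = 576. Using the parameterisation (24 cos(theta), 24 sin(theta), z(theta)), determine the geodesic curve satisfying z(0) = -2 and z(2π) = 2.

Parameterise the cylinder of radius R = 24 as
    r(θ) = (24 cos θ, 24 sin θ, z(θ)).
The arc-length element is
    ds = sqrt(576 + (dz/dθ)^2) dθ,
so the Lagrangian is L = sqrt(576 + z'^2).
L depends on z' only, not on z or θ, so ∂L/∂z = 0 and
    ∂L/∂z' = z' / sqrt(576 + z'^2).
The Euler-Lagrange equation gives
    d/dθ( z' / sqrt(576 + z'^2) ) = 0,
so z' is constant. Integrating once:
    z(θ) = a θ + b,
a helix on the cylinder (a straight line when the cylinder is unrolled). The constants a, b are determined by the endpoint conditions.
With endpoint conditions z(0) = -2 and z(2π) = 2: from z(0) = b we get b = -2, and a·2π + -2 = 2 gives a = 2/π, so
    z(θ) = (2/π) θ − 2.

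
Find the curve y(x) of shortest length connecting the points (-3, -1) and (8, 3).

Arc-length functional: J[y] = ∫ sqrt(1 + (y')^2) dx.
Lagrangian L = sqrt(1 + (y')^2) has no explicit y dependence, so ∂L/∂y = 0 and the Euler-Lagrange equation gives
    d/dx( y' / sqrt(1 + (y')^2) ) = 0  ⇒  y' / sqrt(1 + (y')^2) = const.
Hence y' is constant, so y(x) is affine.
Fitting the endpoints (-3, -1) and (8, 3):
    slope m = (3 − (-1)) / (8 − (-3)) = 4/11,
    intercept c = (-1) − m·(-3) = 1/11.
Extremal: y(x) = (4/11) x + 1/11.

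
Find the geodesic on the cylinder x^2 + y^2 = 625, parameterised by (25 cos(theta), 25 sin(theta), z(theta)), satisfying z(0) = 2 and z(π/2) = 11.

Parameterise the cylinder of radius R = 25 as
    r(θ) = (25 cos θ, 25 sin θ, z(θ)).
The arc-length element is
    ds = sqrt(625 + (dz/dθ)^2) dθ,
so the Lagrangian is L = sqrt(625 + z'^2).
L depends on z' only, not on z or θ, so ∂L/∂z = 0 and
    ∂L/∂z' = z' / sqrt(625 + z'^2).
The Euler-Lagrange equation gives
    d/dθ( z' / sqrt(625 + z'^2) ) = 0,
so z' is constant. Integrating once:
    z(θ) = a θ + b,
a helix on the cylinder (a straight line when the cylinder is unrolled). The constants a, b are determined by the endpoint conditions.
With endpoint conditions z(0) = 2 and z(π/2) = 11: from z(0) = b we get b = 2, and a·π/2 + 2 = 11 gives a = 18/π, so
    z(θ) = (18/π) θ + 2.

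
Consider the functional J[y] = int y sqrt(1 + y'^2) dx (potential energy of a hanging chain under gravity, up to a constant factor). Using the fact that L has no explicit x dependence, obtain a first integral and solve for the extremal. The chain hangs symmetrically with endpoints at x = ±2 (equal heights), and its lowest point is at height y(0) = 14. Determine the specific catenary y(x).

The Lagrangian L(y, y') = y sqrt(1 + y'^2) has no explicit x dependence, so the Beltrami identity applies:
    L − y' ∂L/∂y' = C.
Compute ∂L/∂y' = y · y' / sqrt(1 + y'^2). Then
    L − y' ∂L/∂y'
    = y sqrt(1 + y'^2) − y · y'^2 / sqrt(1 + y'^2)
    = y (1 + y'^2 − y'^2) / sqrt(1 + y'^2)
    = y / sqrt(1 + y'^2) = C.
Squaring gives y^2 = C^2 (1 + y'^2), i.e.
    y'^2 = y^2 / C^2 − 1.
Separating variables,
    dy / sqrt(y^2 − C^2) = dx / C,
and integrating gives arccosh(y / C) = (x − a)/C, so
    y(x) = C cosh((x − a)/C),
the catenary. The constants C and a are fixed by the two endpoint conditions (and, for the hanging-chain problem, the length constraint selects C).
Now fit the given data. The endpoints x = ±2 are symmetric at equal height, so the catenary is even about its minimum: a = 0 and y(x) = C cosh(x/C). The lowest point is y(0) = C cosh(0) = C, and we are told y(0) = 14, so C = 14. Therefore
    y(x) = 14 cosh(x/14),
and at the endpoints
    y(±2) = 14 cosh(2/14).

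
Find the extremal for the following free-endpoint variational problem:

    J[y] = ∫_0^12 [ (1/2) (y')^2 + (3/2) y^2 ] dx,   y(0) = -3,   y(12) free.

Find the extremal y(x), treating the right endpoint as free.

The Lagrangian L = (1/2) (y')^2 + (3/2) y^2 gives
    ∂L/∂y = 3 y,   ∂L/∂y' = y'.
Euler-Lagrange: y'' − 3 y = 0.
With k = sqrt(3), the general solution is
    y(x) = A cosh(sqrt(3) x) + B sinh(sqrt(3) x).
Fixed left endpoint y(0) = -3 ⇒ A = -3.
The right endpoint x = 12 is free, so the natural (transversality) condition is ∂L/∂y' |_{x=12} = 0, i.e. y'(12) = 0.
Compute y'(x) = A k sinh(k x) + B k cosh(k x), so
    y'(12) = A k sinh(k·12) + B k cosh(k·12) = 0
    ⇒ B = −A tanh(k·12) = 3 tanh(sqrt(3)·12).
Therefore the extremal is
    y(x) = −3 cosh(sqrt(3) x) + 3 tanh(sqrt(3)·12) sinh(sqrt(3) x).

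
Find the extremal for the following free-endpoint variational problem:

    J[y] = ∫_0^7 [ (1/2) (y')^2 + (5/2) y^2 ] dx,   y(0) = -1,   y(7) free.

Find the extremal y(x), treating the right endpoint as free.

The Lagrangian L = (1/2) (y')^2 + (5/2) y^2 gives
    ∂L/∂y = 5 y,   ∂L/∂y' = y'.
Euler-Lagrange: y'' − 5 y = 0.
With k = sqrt(5), the general solution is
    y(x) = A cosh(sqrt(5) x) + B sinh(sqrt(5) x).
Fixed left endpoint y(0) = -1 ⇒ A = -1.
The right endpoint x = 7 is free, so the natural (transversality) condition is ∂L/∂y' |_{x=7} = 0, i.e. y'(7) = 0.
Compute y'(x) = A k sinh(k x) + B k cosh(k x), so
    y'(7) = A k sinh(k·7) + B k cosh(k·7) = 0
    ⇒ B = −A tanh(k·7) = tanh(sqrt(5)·7).
Therefore the extremal is
    y(x) = −cosh(sqrt(5) x) + tanh(sqrt(5)·7) sinh(sqrt(5) x).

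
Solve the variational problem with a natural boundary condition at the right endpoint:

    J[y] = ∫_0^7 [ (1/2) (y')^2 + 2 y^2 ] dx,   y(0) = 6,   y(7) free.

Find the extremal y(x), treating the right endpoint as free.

The Lagrangian L = (1/2) (y')^2 + 2 y^2 gives
    ∂L/∂y = 4 y,   ∂L/∂y' = y'.
Euler-Lagrange: y'' − 4 y = 0.
With k = 2, the general solution is
    y(x) = A cosh(2 x) + B sinh(2 x).
Fixed left endpoint y(0) = 6 ⇒ A = 6.
The right endpoint x = 7 is free, so the natural (transversality) condition is ∂L/∂y' |_{x=7} = 0, i.e. y'(7) = 0.
Compute y'(x) = A k sinh(k x) + B k cosh(k x), so
    y'(7) = A k sinh(k·7) + B k cosh(k·7) = 0
    ⇒ B = −A tanh(k·7) = − 6 tanh(2·7).
Therefore the extremal is
    y(x) = 6 cosh(2 x) − 6 tanh(2·7) sinh(2 x).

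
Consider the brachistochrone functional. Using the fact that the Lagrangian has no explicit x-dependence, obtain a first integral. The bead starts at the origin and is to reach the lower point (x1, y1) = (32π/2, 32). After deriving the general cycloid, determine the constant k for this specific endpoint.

The Lagrangian L = sqrt((1 + y'^2) / y) has no explicit x dependence, so the Beltrami identity applies:
    L − y' ∂L/∂y' = C.
Compute ∂L/∂y' = y' / sqrt(y (1 + y'^2)).
Substitute:
    sqrt((1 + y'^2)/y) − y'·y' / sqrt(y (1 + y'^2))
    = (1 + y'^2) / sqrt(y (1 + y'^2)) − y'^2 / sqrt(y (1 + y'^2))
    = 1 / sqrt(y (1 + y'^2)) = C.
Squaring and rearranging gives the first integral
    y (1 + y'^2) = 1/C^2 =: k   (constant).
Solving this first-order ODE by the substitution
    y = (k/2)(1 − cos θ)
yields the cycloid parameterisation
    x(θ) = (k/2)(θ − sin θ),   y(θ) = (k/2)(1 − cos θ).
The constant k is fixed by the endpoint condition.
Now fit the given lower endpoint (x1, y1) = (32π/2, 32). At the bottom of the first arch (θ = π), the parametric equations give
    y(π) = (k/2)(1 − cos π) = k,
    x(π) = (k/2)(π − sin π) = kπ/2.
Matching y(π) = 32 gives k = 32, consistent with x(π) = 32π/2. Therefore the specific cycloid is
    x(θ) = (32/2)(θ − sin θ),   y(θ) = (32/2)(1 − cos θ).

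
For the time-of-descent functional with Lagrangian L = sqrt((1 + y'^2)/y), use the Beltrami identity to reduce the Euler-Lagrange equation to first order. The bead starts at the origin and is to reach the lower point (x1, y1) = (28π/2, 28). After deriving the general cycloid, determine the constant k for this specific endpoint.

The Lagrangian L = sqrt((1 + y'^2) / y) has no explicit x dependence, so the Beltrami identity applies:
    L − y' ∂L/∂y' = C.
Compute ∂L/∂y' = y' / sqrt(y (1 + y'^2)).
Substitute:
    sqrt((1 + y'^2)/y) − y'·y' / sqrt(y (1 + y'^2))
    = (1 + y'^2) / sqrt(y (1 + y'^2)) − y'^2 / sqrt(y (1 + y'^2))
    = 1 / sqrt(y (1 + y'^2)) = C.
Squaring and rearranging gives the first integral
    y (1 + y'^2) = 1/C^2 =: k   (constant).
Solving this first-order ODE by the substitution
    y = (k/2)(1 − cos θ)
yields the cycloid parameterisation
    x(θ) = (k/2)(θ − sin θ),   y(θ) = (k/2)(1 − cos θ).
The constant k is fixed by the endpoint condition.
Now fit the given lower endpoint (x1, y1) = (28π/2, 28). At the bottom of the first arch (θ = π), the parametric equations give
    y(π) = (k/2)(1 − cos π) = k,
    x(π) = (k/2)(π − sin π) = kπ/2.
Matching y(π) = 28 gives k = 28, consistent with x(π) = 28π/2. Therefore the specific cycloid is
    x(θ) = (28/2)(θ − sin θ),   y(θ) = (28/2)(1 − cos θ).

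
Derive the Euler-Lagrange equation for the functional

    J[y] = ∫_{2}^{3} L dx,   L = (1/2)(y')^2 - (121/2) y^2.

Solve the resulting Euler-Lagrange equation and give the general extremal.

The Lagrangian is L = (1/2)(y')^2 - (121/2) y^2.
∂L/∂y = -121y.
∂L/∂y' = y'.
The Euler-Lagrange equation d/dx(∂L/∂y') − ∂L/∂y = 0 becomes:
    y'' + 121 y = 0
General solution: y(x) = A sin(11x) + B cos(11x), where A and B are arbitrary constants fixed by the endpoint conditions.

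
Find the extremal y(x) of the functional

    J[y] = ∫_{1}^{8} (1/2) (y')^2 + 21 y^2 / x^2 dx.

The Lagrangian is L = (1/2) (y')^2 + 21 y^2 / x^2.
Compute ∂L/∂y = 42y/x^2, ∂L/∂y' = y'.
The Euler-Lagrange equation d/dx(∂L/∂y') − ∂L/∂y = 0 reduces to
    y'' − 42/x^2 · y = 0  (x > 0).
Its general solution is
    y(x) = A x^7 + B x^(-6),
with A, B fixed by the endpoint conditions.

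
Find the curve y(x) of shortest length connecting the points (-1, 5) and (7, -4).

Arc-length functional: J[y] = ∫ sqrt(1 + (y')^2) dx.
Lagrangian L = sqrt(1 + (y')^2) has no explicit y dependence, so ∂L/∂y = 0 and the Euler-Lagrange equation gives
    d/dx( y' / sqrt(1 + (y')^2) ) = 0  ⇒  y' / sqrt(1 + (y')^2) = const.
Hence y' is constant, so y(x) is affine.
Fitting the endpoints (-1, 5) and (7, -4):
    slope m = ((-4) − 5) / (7 − (-1)) = -9/8,
    intercept c = 5 − m·(-1) = 31/8.
Extremal: y(x) = (-9/8) x + 31/8.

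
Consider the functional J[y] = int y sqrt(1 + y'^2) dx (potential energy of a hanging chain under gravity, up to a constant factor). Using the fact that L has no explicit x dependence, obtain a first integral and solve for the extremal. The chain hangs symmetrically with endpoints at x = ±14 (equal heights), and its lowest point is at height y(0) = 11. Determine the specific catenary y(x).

The Lagrangian L(y, y') = y sqrt(1 + y'^2) has no explicit x dependence, so the Beltrami identity applies:
    L − y' ∂L/∂y' = C.
Compute ∂L/∂y' = y · y' / sqrt(1 + y'^2). Then
    L − y' ∂L/∂y'
    = y sqrt(1 + y'^2) − y · y'^2 / sqrt(1 + y'^2)
    = y (1 + y'^2 − y'^2) / sqrt(1 + y'^2)
    = y / sqrt(1 + y'^2) = C.
Squaring gives y^2 = C^2 (1 + y'^2), i.e.
    y'^2 = y^2 / C^2 − 1.
Separating variables,
    dy / sqrt(y^2 − C^2) = dx / C,
and integrating gives arccosh(y / C) = (x − a)/C, so
    y(x) = C cosh((x − a)/C),
the catenary. The constants C and a are fixed by the two endpoint conditions (and, for the hanging-chain problem, the length constraint selects C).
Now fit the given data. The endpoints x = ±14 are symmetric at equal height, so the catenary is even about its minimum: a = 0 and y(x) = C cosh(x/C). The lowest point is y(0) = C cosh(0) = C, and we are told y(0) = 11, so C = 11. Therefore
    y(x) = 11 cosh(x/11),
and at the endpoints
    y(±14) = 11 cosh(14/11).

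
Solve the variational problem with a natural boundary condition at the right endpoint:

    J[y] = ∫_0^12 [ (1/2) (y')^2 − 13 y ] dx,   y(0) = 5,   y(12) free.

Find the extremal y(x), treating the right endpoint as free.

The Lagrangian L = (1/2) (y')^2 − 13 y gives
    ∂L/∂y = −13,   ∂L/∂y' = y'.
Euler-Lagrange: d/dx(y') − (−13) = 0, i.e. y'' + 13 = 0, so
    y(x) = −(13/2) x^2 + C1 x + C2.
Fixed left endpoint y(0) = 5 ⇒ C2 = 5.
The right endpoint x = 12 is free, so the natural (transversality) condition is ∂L/∂y' |_{x=12} = 0, i.e. y'(12) = 0.
Compute y'(x) = −13 x + C1, so y'(12) = −156 + C1 = 0 ⇒ C1 = 156.
Therefore the extremal is
    y(x) = −(13/2) x^2 + 156 x + 5.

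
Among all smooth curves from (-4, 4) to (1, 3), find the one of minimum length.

Arc-length functional: J[y] = ∫ sqrt(1 + (y')^2) dx.
Lagrangian L = sqrt(1 + (y')^2) has no explicit y dependence, so ∂L/∂y = 0 and the Euler-Lagrange equation gives
    d/dx( y' / sqrt(1 + (y')^2) ) = 0  ⇒  y' / sqrt(1 + (y')^2) = const.
Hence y' is constant, so y(x) is affine.
Fitting the endpoints (-4, 4) and (1, 3):
    slope m = (3 − 4) / (1 − (-4)) = -1/5,
    intercept c = 4 − m·(-4) = 16/5.
Extremal: y(x) = (-1/5) x + 16/5.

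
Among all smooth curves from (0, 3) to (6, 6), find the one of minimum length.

Arc-length functional: J[y] = ∫ sqrt(1 + (y')^2) dx.
Lagrangian L = sqrt(1 + (y')^2) has no explicit y dependence, so ∂L/∂y = 0 and the Euler-Lagrange equation gives
    d/dx( y' / sqrt(1 + (y')^2) ) = 0  ⇒  y' / sqrt(1 + (y')^2) = const.
Hence y' is constant, so y(x) is affine.
Fitting the endpoints (0, 3) and (6, 6):
    slope m = (6 − 3) / (6 − 0) = 1/2,
    intercept c = 3 − m·0 = 3.
Extremal: y(x) = (1/2) x + 3.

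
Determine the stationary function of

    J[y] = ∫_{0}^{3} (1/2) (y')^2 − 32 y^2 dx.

The Lagrangian is L = (1/2) (y')^2 − 32 y^2.
Compute ∂L/∂y = -64y, ∂L/∂y' = y'.
The Euler-Lagrange equation d/dx(∂L/∂y') − ∂L/∂y = 0 reduces to
    y'' + 64 y = 0.
Its general solution is
    y(x) = A sin(8x) + B cos(8x),
with A, B fixed by the endpoint conditions.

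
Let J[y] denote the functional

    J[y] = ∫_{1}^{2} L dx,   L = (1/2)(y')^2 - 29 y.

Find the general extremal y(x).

The Lagrangian is L = (1/2)(y')^2 - 29 y.
∂L/∂y = -29.
∂L/∂y' = y'.
The Euler-Lagrange equation d/dx(∂L/∂y') − ∂L/∂y = 0 becomes:
    y'' + 29 = 0
General solution: y(x) = -(29/2) x^2 + A x + B, where A and B are arbitrary constants fixed by the endpoint conditions.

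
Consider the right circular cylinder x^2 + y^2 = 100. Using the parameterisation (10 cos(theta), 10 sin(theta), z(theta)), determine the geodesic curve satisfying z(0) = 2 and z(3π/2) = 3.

Parameterise the cylinder of radius R = 10 as
    r(θ) = (10 cos θ, 10 sin θ, z(θ)).
The arc-length element is
    ds = sqrt(100 + (dz/dθ)^2) dθ,
so the Lagrangian is L = sqrt(100 + z'^2).
L depends on z' only, not on z or θ, so ∂L/∂z = 0 and
    ∂L/∂z' = z' / sqrt(100 + z'^2).
The Euler-Lagrange equation gives
    d/dθ( z' / sqrt(100 + z'^2) ) = 0,
so z' is constant. Integrating once:
    z(θ) = a θ + b,
a helix on the cylinder (a straight line when the cylinder is unrolled). The constants a, b are determined by the endpoint conditions.
With endpoint conditions z(0) = 2 and z(3π/2) = 3: from z(0) = b we get b = 2, and a·3π/2 + 2 = 3 gives a = 2/(3π), so
    z(θ) = (2/(3π)) θ + 2.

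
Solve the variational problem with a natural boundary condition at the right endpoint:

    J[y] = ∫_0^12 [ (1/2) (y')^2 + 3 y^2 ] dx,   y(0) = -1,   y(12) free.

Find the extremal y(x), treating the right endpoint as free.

The Lagrangian L = (1/2) (y')^2 + 3 y^2 gives
    ∂L/∂y = 6 y,   ∂L/∂y' = y'.
Euler-Lagrange: y'' − 6 y = 0.
With k = sqrt(6), the general solution is
    y(x) = A cosh(sqrt(6) x) + B sinh(sqrt(6) x).
Fixed left endpoint y(0) = -1 ⇒ A = -1.
The right endpoint x = 12 is free, so the natural (transversality) condition is ∂L/∂y' |_{x=12} = 0, i.e. y'(12) = 0.
Compute y'(x) = A k sinh(k x) + B k cosh(k x), so
    y'(12) = A k sinh(k·12) + B k cosh(k·12) = 0
    ⇒ B = −A tanh(k·12) = tanh(sqrt(6)·12).
Therefore the extremal is
    y(x) = −cosh(sqrt(6) x) + tanh(sqrt(6)·12) sinh(sqrt(6) x).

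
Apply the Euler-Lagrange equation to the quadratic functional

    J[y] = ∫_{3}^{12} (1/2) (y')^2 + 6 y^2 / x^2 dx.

The Lagrangian is L = (1/2) (y')^2 + 6 y^2 / x^2.
Compute ∂L/∂y = 12y/x^2, ∂L/∂y' = y'.
The Euler-Lagrange equation d/dx(∂L/∂y') − ∂L/∂y = 0 reduces to
    y'' − 12/x^2 · y = 0  (x > 0).
Its general solution is
    y(x) = A x^4 + B x^(-3),
with A, B fixed by the endpoint conditions.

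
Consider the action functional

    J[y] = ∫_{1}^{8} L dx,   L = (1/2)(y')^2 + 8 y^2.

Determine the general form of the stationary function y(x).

The Lagrangian is L = (1/2)(y')^2 + 8 y^2.
∂L/∂y = 16y.
∂L/∂y' = y'.
The Euler-Lagrange equation d/dx(∂L/∂y') − ∂L/∂y = 0 becomes:
    y'' - 16 y = 0
General solution: y(x) = A e^(4x) + B e^(-4x), where A and B are arbitrary constants fixed by the endpoint conditions.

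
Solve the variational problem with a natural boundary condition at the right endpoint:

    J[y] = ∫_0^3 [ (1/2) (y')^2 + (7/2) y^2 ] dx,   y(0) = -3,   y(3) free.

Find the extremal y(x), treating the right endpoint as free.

The Lagrangian L = (1/2) (y')^2 + (7/2) y^2 gives
    ∂L/∂y = 7 y,   ∂L/∂y' = y'.
Euler-Lagrange: y'' − 7 y = 0.
With k = sqrt(7), the general solution is
    y(x) = A cosh(sqrt(7) x) + B sinh(sqrt(7) x).
Fixed left endpoint y(0) = -3 ⇒ A = -3.
The right endpoint x = 3 is free, so the natural (transversality) condition is ∂L/∂y' |_{x=3} = 0, i.e. y'(3) = 0.
Compute y'(x) = A k sinh(k x) + B k cosh(k x), so
    y'(3) = A k sinh(k·3) + B k cosh(k·3) = 0
    ⇒ B = −A tanh(k·3) = 3 tanh(sqrt(7)·3).
Therefore the extremal is
    y(x) = −3 cosh(sqrt(7) x) + 3 tanh(sqrt(7)·3) sinh(sqrt(7) x).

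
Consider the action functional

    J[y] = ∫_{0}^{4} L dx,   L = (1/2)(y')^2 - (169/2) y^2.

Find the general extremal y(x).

The Lagrangian is L = (1/2)(y')^2 - (169/2) y^2.
∂L/∂y = -169y.
∂L/∂y' = y'.
The Euler-Lagrange equation d/dx(∂L/∂y') − ∂L/∂y = 0 becomes:
    y'' + 169 y = 0
General solution: y(x) = A sin(13x) + B cos(13x), where A and B are arbitrary constants fixed by the endpoint conditions.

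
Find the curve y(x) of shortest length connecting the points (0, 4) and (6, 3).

Arc-length functional: J[y] = ∫ sqrt(1 + (y')^2) dx.
Lagrangian L = sqrt(1 + (y')^2) has no explicit y dependence, so ∂L/∂y = 0 and the Euler-Lagrange equation gives
    d/dx( y' / sqrt(1 + (y')^2) ) = 0  ⇒  y' / sqrt(1 + (y')^2) = const.
Hence y' is constant, so y(x) is affine.
Fitting the endpoints (0, 4) and (6, 3):
    slope m = (3 − 4) / (6 − 0) = -1/6,
    intercept c = 4 − m·0 = 4.
Extremal: y(x) = (-1/6) x + 4.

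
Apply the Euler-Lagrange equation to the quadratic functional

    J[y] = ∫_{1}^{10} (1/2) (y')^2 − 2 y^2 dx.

The Lagrangian is L = (1/2) (y')^2 − 2 y^2.
Compute ∂L/∂y = -4y, ∂L/∂y' = y'.
The Euler-Lagrange equation d/dx(∂L/∂y') − ∂L/∂y = 0 reduces to
    y'' + 4 y = 0.
Its general solution is
    y(x) = A sin(2x) + B cos(2x),
with A, B fixed by the endpoint conditions.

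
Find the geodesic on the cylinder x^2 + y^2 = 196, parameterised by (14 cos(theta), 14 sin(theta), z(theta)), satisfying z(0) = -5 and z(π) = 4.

Parameterise the cylinder of radius R = 14 as
    r(θ) = (14 cos θ, 14 sin θ, z(θ)).
The arc-length element is
    ds = sqrt(196 + (dz/dθ)^2) dθ,
so the Lagrangian is L = sqrt(196 + z'^2).
L depends on z' only, not on z or θ, so ∂L/∂z = 0 and
    ∂L/∂z' = z' / sqrt(196 + z'^2).
The Euler-Lagrange equation gives
    d/dθ( z' / sqrt(196 + z'^2) ) = 0,
so z' is constant. Integrating once:
    z(θ) = a θ + b,
a helix on the cylinder (a straight line when the cylinder is unrolled). The constants a, b are determined by the endpoint conditions.
With endpoint conditions z(0) = -5 and z(π) = 4: from z(0) = b we get b = -5, and a·π + -5 = 4 gives a = 9/π, so
    z(θ) = (9/π) θ − 5.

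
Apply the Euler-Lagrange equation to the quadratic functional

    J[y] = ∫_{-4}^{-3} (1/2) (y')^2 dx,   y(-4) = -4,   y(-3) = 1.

The Lagrangian is L = (1/2) (y')^2.
Compute ∂L/∂y = 0, ∂L/∂y' = y'.
The Euler-Lagrange equation d/dx(∂L/∂y') − ∂L/∂y = 0 reduces to
    y'' = 0.
Its general solution is
    y(x) = A x + B,
with A, B fixed by the endpoint conditions.
Applying the endpoint conditions y(-4) = -4 and y(-3) = 1: solve A·-4 + B = -4 and A·-3 + B = 1. Subtracting gives A(-3 − -4) = 1 − -4, so A = 5, and B = -4 − A·-4 = 16. Therefore
    y(x) = 5 x + 16.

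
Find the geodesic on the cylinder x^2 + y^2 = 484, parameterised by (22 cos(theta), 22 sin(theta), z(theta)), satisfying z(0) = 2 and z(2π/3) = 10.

Parameterise the cylinder of radius R = 22 as
    r(θ) = (22 cos θ, 22 sin θ, z(θ)).
The arc-length element is
    ds = sqrt(484 + (dz/dθ)^2) dθ,
so the Lagrangian is L = sqrt(484 + z'^2).
L depends on z' only, not on z or θ, so ∂L/∂z = 0 and
    ∂L/∂z' = z' / sqrt(484 + z'^2).
The Euler-Lagrange equation gives
    d/dθ( z' / sqrt(484 + z'^2) ) = 0,
so z' is constant. Integrating once:
    z(θ) = a θ + b,
a helix on the cylinder (a straight line when the cylinder is unrolled). The constants a, b are determined by the endpoint conditions.
With endpoint conditions z(0) = 2 and z(2π/3) = 10: from z(0) = b we get b = 2, and a·2π/3 + 2 = 10 gives a = 12/π, so
    z(θ) = (12/π) θ + 2.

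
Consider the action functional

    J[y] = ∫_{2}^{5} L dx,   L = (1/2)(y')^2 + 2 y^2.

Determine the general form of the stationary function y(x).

The Lagrangian is L = (1/2)(y')^2 + 2 y^2.
∂L/∂y = 4y.
∂L/∂y' = y'.
The Euler-Lagrange equation d/dx(∂L/∂y') − ∂L/∂y = 0 becomes:
    y'' - 4 y = 0
General solution: y(x) = A e^(2x) + B e^(-2x), where A and B are arbitrary constants fixed by the endpoint conditions.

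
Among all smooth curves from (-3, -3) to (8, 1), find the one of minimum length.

Arc-length functional: J[y] = ∫ sqrt(1 + (y')^2) dx.
Lagrangian L = sqrt(1 + (y')^2) has no explicit y dependence, so ∂L/∂y = 0 and the Euler-Lagrange equation gives
    d/dx( y' / sqrt(1 + (y')^2) ) = 0  ⇒  y' / sqrt(1 + (y')^2) = const.
Hence y' is constant, so y(x) is affine.
Fitting the endpoints (-3, -3) and (8, 1):
    slope m = (1 − (-3)) / (8 − (-3)) = 4/11,
    intercept c = (-3) − m·(-3) = -21/11.
Extremal: y(x) = (4/11) x - 21/11.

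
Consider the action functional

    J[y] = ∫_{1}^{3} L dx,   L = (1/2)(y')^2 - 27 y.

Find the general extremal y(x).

The Lagrangian is L = (1/2)(y')^2 - 27 y.
∂L/∂y = -27.
∂L/∂y' = y'.
The Euler-Lagrange equation d/dx(∂L/∂y') − ∂L/∂y = 0 becomes:
    y'' + 27 = 0
General solution: y(x) = -(27/2) x^2 + A x + B, where A and B are arbitrary constants fixed by the endpoint conditions.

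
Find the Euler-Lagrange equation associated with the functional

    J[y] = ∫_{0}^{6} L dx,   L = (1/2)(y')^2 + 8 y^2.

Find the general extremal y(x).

The Lagrangian is L = (1/2)(y')^2 + 8 y^2.
∂L/∂y = 16y.
∂L/∂y' = y'.
The Euler-Lagrange equation d/dx(∂L/∂y') − ∂L/∂y = 0 becomes:
    y'' - 16 y = 0
General solution: y(x) = A e^(4x) + B e^(-4x), where A and B are arbitrary constants fixed by the endpoint conditions.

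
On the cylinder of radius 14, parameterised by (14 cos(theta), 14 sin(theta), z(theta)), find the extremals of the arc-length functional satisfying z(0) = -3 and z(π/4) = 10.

Parameterise the cylinder of radius R = 14 as
    r(θ) = (14 cos θ, 14 sin θ, z(θ)).
The arc-length element is
    ds = sqrt(196 + (dz/dθ)^2) dθ,
so the Lagrangian is L = sqrt(196 + z'^2).
L depends on z' only, not on z or θ, so ∂L/∂z = 0 and
    ∂L/∂z' = z' / sqrt(196 + z'^2).
The Euler-Lagrange equation gives
    d/dθ( z' / sqrt(196 + z'^2) ) = 0,
so z' is constant. Integrating once:
    z(θ) = a θ + b,
a helix on the cylinder (a straight line when the cylinder is unrolled). The constants a, b are determined by the endpoint conditions.
With endpoint conditions z(0) = -3 and z(π/4) = 10: from z(0) = b we get b = -3, and a·π/4 + -3 = 10 gives a = 52/π, so
    z(θ) = (52/π) θ − 3.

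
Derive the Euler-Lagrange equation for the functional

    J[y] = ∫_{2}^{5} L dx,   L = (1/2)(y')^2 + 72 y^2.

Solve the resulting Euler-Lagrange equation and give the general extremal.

The Lagrangian is L = (1/2)(y')^2 + 72 y^2.
∂L/∂y = 144y.
∂L/∂y' = y'.
The Euler-Lagrange equation d/dx(∂L/∂y') − ∂L/∂y = 0 becomes:
    y'' - 144 y = 0
General solution: y(x) = A e^(12x) + B e^(-12x), where A and B are arbitrary constants fixed by the endpoint conditions.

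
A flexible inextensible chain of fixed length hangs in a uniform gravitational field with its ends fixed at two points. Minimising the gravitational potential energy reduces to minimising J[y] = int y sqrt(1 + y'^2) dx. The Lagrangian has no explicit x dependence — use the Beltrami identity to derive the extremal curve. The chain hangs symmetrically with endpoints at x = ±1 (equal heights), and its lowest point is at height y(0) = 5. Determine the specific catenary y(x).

The Lagrangian L(y, y') = y sqrt(1 + y'^2) has no explicit x dependence, so the Beltrami identity applies:
    L − y' ∂L/∂y' = C.
Compute ∂L/∂y' = y · y' / sqrt(1 + y'^2). Then
    L − y' ∂L/∂y'
    = y sqrt(1 + y'^2) − y · y'^2 / sqrt(1 + y'^2)
    = y (1 + y'^2 − y'^2) / sqrt(1 + y'^2)
    = y / sqrt(1 + y'^2) = C.
Squaring gives y^2 = C^2 (1 + y'^2), i.e.
    y'^2 = y^2 / C^2 − 1.
Separating variables,
    dy / sqrt(y^2 − C^2) = dx / C,
and integrating gives arccosh(y / C) = (x − a)/C, so
    y(x) = C cosh((x − a)/C),
the catenary. The constants C and a are fixed by the two endpoint conditions (and, for the hanging-chain problem, the length constraint selects C).
Now fit the given data. The endpoints x = ±1 are symmetric at equal height, so the catenary is even about its minimum: a = 0 and y(x) = C cosh(x/C). The lowest point is y(0) = C cosh(0) = C, and we are told y(0) = 5, so C = 5. Therefore
    y(x) = 5 cosh(x/5),
and at the endpoints
    y(±1) = 5 cosh(1/5).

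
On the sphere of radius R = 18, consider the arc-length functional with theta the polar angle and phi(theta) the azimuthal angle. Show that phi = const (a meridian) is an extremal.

On the sphere of radius R = 18 with spherical coordinates (θ, φ), the induced metric is
    ds^2 = 324(dθ^2 + sin^2(θ) dφ^2).
Using θ as the parameter, the arc-length functional becomes
    J[φ] = ∫ 18 sqrt(1 + sin^2(θ) (dφ/dθ)^2) dθ.
So L = 18 sqrt(1 + sin^2(θ) φ'^2). Compute
    ∂L/∂φ = 0  (L has no explicit φ dependence),
    ∂L/∂φ' = 18 sin^2(θ) φ' / sqrt(1 + sin^2(θ) φ'^2).
For the candidate φ(θ) = c (constant), φ' = 0, so ∂L/∂φ' evaluated along the candidate vanishes, and ∂L/∂φ is identically zero. Hence
    d/dθ(∂L/∂φ') − ∂L/∂φ = 0
is satisfied. Therefore meridians φ = const are extremals of arc length — they are geodesics on the sphere.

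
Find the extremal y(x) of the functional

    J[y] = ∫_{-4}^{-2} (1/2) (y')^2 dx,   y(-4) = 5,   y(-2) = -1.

The Lagrangian is L = (1/2) (y')^2.
Compute ∂L/∂y = 0, ∂L/∂y' = y'.
The Euler-Lagrange equation d/dx(∂L/∂y') − ∂L/∂y = 0 reduces to
    y'' = 0.
Its general solution is
    y(x) = A x + B,
with A, B fixed by the endpoint conditions.
Applying the endpoint conditions y(-4) = 5 and y(-2) = -1: solve A·-4 + B = 5 and A·-2 + B = -1. Subtracting gives A(-2 − -4) = -1 − 5, so A = -3, and B = 5 − A·-4 = -7. Therefore
    y(x) = -3 x - 7.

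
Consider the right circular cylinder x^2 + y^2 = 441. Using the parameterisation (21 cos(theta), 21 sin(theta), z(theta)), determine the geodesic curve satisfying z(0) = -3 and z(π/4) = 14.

Parameterise the cylinder of radius R = 21 as
    r(θ) = (21 cos θ, 21 sin θ, z(θ)).
The arc-length element is
    ds = sqrt(441 + (dz/dθ)^2) dθ,
so the Lagrangian is L = sqrt(441 + z'^2).
L depends on z' only, not on z or θ, so ∂L/∂z = 0 and
    ∂L/∂z' = z' / sqrt(441 + z'^2).
The Euler-Lagrange equation gives
    d/dθ( z' / sqrt(441 + z'^2) ) = 0,
so z' is constant. Integrating once:
    z(θ) = a θ + b,
a helix on the cylinder (a straight line when the cylinder is unrolled). The constants a, b are determined by the endpoint conditions.
With endpoint conditions z(0) = -3 and z(π/4) = 14: from z(0) = b we get b = -3, and a·π/4 + -3 = 14 gives a = 68/π, so
    z(θ) = (68/π) θ − 3.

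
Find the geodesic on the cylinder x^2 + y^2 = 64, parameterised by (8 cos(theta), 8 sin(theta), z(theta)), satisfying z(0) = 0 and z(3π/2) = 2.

Parameterise the cylinder of radius R = 8 as
    r(θ) = (8 cos θ, 8 sin θ, z(θ)).
The arc-length element is
    ds = sqrt(64 + (dz/dθ)^2) dθ,
so the Lagrangian is L = sqrt(64 + z'^2).
L depends on z' only, not on z or θ, so ∂L/∂z = 0 and
    ∂L/∂z' = z' / sqrt(64 + z'^2).
The Euler-Lagrange equation gives
    d/dθ( z' / sqrt(64 + z'^2) ) = 0,
so z' is constant. Integrating once:
    z(θ) = a θ + b,
a helix on the cylinder (a straight line when the cylinder is unrolled). The constants a, b are determined by the endpoint conditions.
With endpoint conditions z(0) = 0 and z(3π/2) = 2: from z(0) = b we get b = 0, and a·3π/2 + 0 = 2 gives a = 4/(3π), so
    z(θ) = (4/(3π)) θ.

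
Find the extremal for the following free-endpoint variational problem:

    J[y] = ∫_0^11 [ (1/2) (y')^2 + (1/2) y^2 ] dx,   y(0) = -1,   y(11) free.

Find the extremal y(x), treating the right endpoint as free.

The Lagrangian L = (1/2) (y')^2 + (1/2) y^2 gives
    ∂L/∂y = 1 y,   ∂L/∂y' = y'.
Euler-Lagrange: y'' − y = 0.
With k = 1, the general solution is
    y(x) = A cosh(x) + B sinh(x).
Fixed left endpoint y(0) = -1 ⇒ A = -1.
The right endpoint x = 11 is free, so the natural (transversality) condition is ∂L/∂y' |_{x=11} = 0, i.e. y'(11) = 0.
Compute y'(x) = A k sinh(k x) + B k cosh(k x), so
    y'(11) = A k sinh(k·11) + B k cosh(k·11) = 0
    ⇒ B = −A tanh(k·11) = tanh(1·11).
Therefore the extremal is
    y(x) = −cosh(1 x) + tanh(1·11) sinh(1 x).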